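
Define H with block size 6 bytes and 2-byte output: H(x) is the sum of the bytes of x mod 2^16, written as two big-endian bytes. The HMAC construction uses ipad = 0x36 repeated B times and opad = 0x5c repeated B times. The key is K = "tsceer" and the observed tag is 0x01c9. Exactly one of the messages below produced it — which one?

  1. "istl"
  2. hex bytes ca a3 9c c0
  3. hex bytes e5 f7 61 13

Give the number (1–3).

Key "tsceer" = 74 73 63 65 65 72 is exactly B = 6 bytes: K' = 74 73 63 65 65 72.
K' ⊕ ipad = 42 45 55 53 53 44; K' ⊕ opad = 28 2f 3f 39 39 2e.
m1: inner = H(42 45 55 53 53 44 69 73 74 6c) = 03 82; tag = H(28 2f 3f 39 39 2e 03 82) = 01bb
m2: inner = H(42 45 55 53 53 44 ca a3 9c c0) = 04 8f; tag = H(28 2f 3f 39 39 2e 04 8f) = 01c9 ← matches
m3: inner = H(42 45 55 53 53 44 e5 f7 61 13) = 04 16; tag = H(28 2f 3f 39 39 2e 04 16) = 0150

2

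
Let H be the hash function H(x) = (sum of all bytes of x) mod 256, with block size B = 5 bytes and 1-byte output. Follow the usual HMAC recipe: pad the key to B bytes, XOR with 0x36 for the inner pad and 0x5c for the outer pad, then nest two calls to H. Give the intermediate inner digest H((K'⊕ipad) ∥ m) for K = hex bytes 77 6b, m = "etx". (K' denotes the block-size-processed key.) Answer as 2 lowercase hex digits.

Key hex bytes 77 6b is 2 bytes ≤ B = 5; zero-pad to 5 bytes: K' = 77 6b 00 00 00.
K' ⊕ ipad = 41 5d 36 36 36.
Inner input = 41 5d 36 36 36 ∥ 65 74 78.
Inner hash: sum = 65+93+54+54+54+101+116+120 = 657; mod 256 = 145 → 91.

91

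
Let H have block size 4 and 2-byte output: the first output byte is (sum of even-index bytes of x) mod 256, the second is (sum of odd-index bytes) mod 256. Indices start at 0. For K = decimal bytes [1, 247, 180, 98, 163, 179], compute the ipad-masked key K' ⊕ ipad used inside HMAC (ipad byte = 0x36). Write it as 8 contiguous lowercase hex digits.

6e3a3636

Key decimal bytes [1, 247, 180, 98, 163, 179] = 01 f7 b4 62 a3 b3 is 6 bytes > B = 4, so hash it first: H(key) = 58 0c, then zero-pad to 4 bytes: K' = 58 0c 00 00.
XOR each byte with 0x36: 58⊕36=6e, 0c⊕36=3a, 00⊕36=36, 00⊕36=36.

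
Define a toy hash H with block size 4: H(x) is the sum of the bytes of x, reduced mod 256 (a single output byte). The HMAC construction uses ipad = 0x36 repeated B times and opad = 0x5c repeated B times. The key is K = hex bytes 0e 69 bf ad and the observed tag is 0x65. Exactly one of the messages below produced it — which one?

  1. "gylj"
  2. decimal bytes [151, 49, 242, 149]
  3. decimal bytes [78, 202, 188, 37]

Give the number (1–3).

Key hex bytes 0e 69 bf ad is exactly B = 4 bytes: K' = 0e 69 bf ad.
K' ⊕ ipad = 38 5f 89 9b; K' ⊕ opad = 52 35 e3 f1.
m1: inner = H(38 5f 89 9b 67 79 6c 6a) = 71; tag = H(52 35 e3 f1 71) = cc
m2: inner = H(38 5f 89 9b 97 31 f2 95) = 0a; tag = H(52 35 e3 f1 0a) = 65 ← matches
m3: inner = H(38 5f 89 9b 4e ca bc 25) = b4; tag = H(52 35 e3 f1 b4) = 0f

2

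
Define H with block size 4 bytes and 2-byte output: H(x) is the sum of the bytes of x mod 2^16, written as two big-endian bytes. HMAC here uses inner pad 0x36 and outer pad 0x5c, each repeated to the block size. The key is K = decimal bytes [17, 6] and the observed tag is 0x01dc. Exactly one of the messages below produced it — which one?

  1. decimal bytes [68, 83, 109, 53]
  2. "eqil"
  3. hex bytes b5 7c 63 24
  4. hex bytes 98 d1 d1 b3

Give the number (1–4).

3

Key decimal bytes [17, 6] = 11 06 is 2 bytes ≤ B = 4; zero-pad to 4 bytes: K' = 11 06 00 00.
K' ⊕ ipad = 27 30 36 36; K' ⊕ opad = 4d 5a 5c 5c.
m1: inner = H(27 30 36 36 44 53 6d 35) = 01 fc; tag = H(4d 5a 5c 5c 01 fc) = 025c
m2: inner = H(27 30 36 36 65 71 69 6c) = 02 6e; tag = H(4d 5a 5c 5c 02 6e) = 01cf
m3: inner = H(27 30 36 36 b5 7c 63 24) = 02 7b; tag = H(4d 5a 5c 5c 02 7b) = 01dc ← matches
m4: inner = H(27 30 36 36 98 d1 d1 b3) = 03 b0; tag = H(4d 5a 5c 5c 03 b0) = 0212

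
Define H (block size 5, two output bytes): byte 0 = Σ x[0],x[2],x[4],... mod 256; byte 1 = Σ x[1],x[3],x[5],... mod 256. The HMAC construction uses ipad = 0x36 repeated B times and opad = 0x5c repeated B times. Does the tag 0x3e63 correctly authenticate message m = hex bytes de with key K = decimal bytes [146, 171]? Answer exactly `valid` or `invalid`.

Key decimal bytes [146, 171] = 92 ab is 2 bytes ≤ B = 5; zero-pad to 5 bytes: K' = 92 ab 00 00 00.
K' ⊕ ipad = a4 9d 36 36 36; K' ⊕ opad = ce f7 5c 5c 5c.
Inner hash: even-index sum = 272 mod 256 = 16; odd-index sum = 433 mod 256 = 177 → 10 b1.
Outer hash (recomputed tag): even-index sum = 567 mod 256 = 55; odd-index sum = 355 mod 256 = 99 → 37 63.
Recomputed tag = 3763; claimed = 3e63 → mismatch.

invalid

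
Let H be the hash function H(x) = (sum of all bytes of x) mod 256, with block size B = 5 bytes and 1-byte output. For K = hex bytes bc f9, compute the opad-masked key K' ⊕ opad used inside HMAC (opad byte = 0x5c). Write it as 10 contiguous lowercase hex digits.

e0a55c5c5c

Key hex bytes bc f9 is 2 bytes ≤ B = 5; zero-pad to 5 bytes: K' = bc f9 00 00 00.
XOR each byte with 0x5c: bc⊕5c=e0, f9⊕5c=a5, 00⊕5c=5c, 00⊕5c=5c, 00⊕5c=5c.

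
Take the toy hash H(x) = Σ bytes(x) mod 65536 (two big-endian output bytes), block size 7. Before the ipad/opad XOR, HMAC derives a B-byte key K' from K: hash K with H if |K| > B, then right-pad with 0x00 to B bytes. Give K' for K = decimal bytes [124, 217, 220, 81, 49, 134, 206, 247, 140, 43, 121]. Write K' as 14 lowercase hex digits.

|K| = 11 > B = 7, so first hash the key.
H(K): sum = 124+217+220+81+49+134+206+247+140+43+121 = 1582 → 06 2e.
Zero-pad H(K) = 06 2e to 7 bytes: K' = 06 2e 00 00 00 00 00.

062e0000000000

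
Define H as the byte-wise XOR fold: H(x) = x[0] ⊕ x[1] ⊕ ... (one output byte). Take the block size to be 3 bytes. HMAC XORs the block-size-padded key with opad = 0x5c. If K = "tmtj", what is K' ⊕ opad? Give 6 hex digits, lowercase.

5b5c5c

Key "tmtj" = 74 6d 74 6a is 4 bytes > B = 3, so hash it first: H(key) = 07, then zero-pad to 3 bytes: K' = 07 00 00.
XOR each byte with 0x5c: 07⊕5c=5b, 00⊕5c=5c, 00⊕5c=5c.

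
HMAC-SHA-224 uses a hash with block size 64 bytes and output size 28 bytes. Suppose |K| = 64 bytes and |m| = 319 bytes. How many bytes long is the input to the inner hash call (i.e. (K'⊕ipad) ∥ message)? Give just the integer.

383

Key is 64 ≤ 64 bytes, zero-padded: |K'| = 64.
Inner input = (K'⊕ipad) ∥ m → 64 + 319 = 383 bytes.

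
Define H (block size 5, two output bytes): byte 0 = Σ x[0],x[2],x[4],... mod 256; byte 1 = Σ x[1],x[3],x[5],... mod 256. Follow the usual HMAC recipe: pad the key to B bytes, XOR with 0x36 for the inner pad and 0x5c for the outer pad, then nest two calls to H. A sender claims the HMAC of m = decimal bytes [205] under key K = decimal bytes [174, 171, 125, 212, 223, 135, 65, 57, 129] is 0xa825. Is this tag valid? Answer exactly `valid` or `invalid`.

Key decimal bytes [174, 171, 125, 212, 223, 135, 65, 57, 129] = ae ab 7d d4 df 87 41 39 81 is 9 bytes > B = 5, so hash it first: H(key) = cc 3f, then zero-pad to 5 bytes: K' = cc 3f 00 00 00.
K' ⊕ ipad = fa 09 36 36 36; K' ⊕ opad = 90 63 5c 5c 5c.
Inner hash: even-index sum = 358 mod 256 = 102; odd-index sum = 268 mod 256 = 12 → 66 0c.
Outer hash (recomputed tag): even-index sum = 340 mod 256 = 84; odd-index sum = 293 mod 256 = 37 → 54 25.
Recomputed tag = 5425; claimed = a825 → mismatch.

invalid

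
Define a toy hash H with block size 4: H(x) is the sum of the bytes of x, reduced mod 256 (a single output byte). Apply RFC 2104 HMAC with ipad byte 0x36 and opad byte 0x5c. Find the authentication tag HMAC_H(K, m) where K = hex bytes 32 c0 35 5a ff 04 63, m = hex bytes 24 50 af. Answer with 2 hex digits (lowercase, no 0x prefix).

65

Key hex bytes 32 c0 35 5a ff 04 63 is 7 bytes > B = 4, so hash it first: H(key) = e7, then zero-pad to 4 bytes: K' = e7 00 00 00.
K' ⊕ ipad = d1 36 36 36.  K' ⊕ opad = bb 5c 5c 5c.
Inner input = (K'⊕ipad) ∥ m = d1 36 36 36 ∥ 24 50 af.
Inner hash: sum = 209+54+54+54+36+80+175 = 662; mod 256 = 150 → 96.
Outer input = (K'⊕opad) ∥ inner = bb 5c 5c 5c ∥ 96.
Outer hash (tag): sum = 187+92+92+92+150 = 613; mod 256 = 101 → 65.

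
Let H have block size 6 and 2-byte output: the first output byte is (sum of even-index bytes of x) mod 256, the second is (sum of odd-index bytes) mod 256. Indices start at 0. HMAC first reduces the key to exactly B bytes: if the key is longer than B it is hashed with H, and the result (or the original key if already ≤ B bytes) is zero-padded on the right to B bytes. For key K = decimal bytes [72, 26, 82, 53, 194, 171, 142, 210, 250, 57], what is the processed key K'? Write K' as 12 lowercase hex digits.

|K| = 10 > B = 6, so first hash the key.
H(K): even-index sum = 740 mod 256 = 228; odd-index sum = 517 mod 256 = 5 → e4 05.
Zero-pad H(K) = e4 05 to 6 bytes: K' = e4 05 00 00 00 00.

e40500000000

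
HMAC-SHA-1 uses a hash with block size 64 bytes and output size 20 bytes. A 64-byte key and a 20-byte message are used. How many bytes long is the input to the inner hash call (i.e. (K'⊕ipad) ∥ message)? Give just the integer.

84

Key is 64 ≤ 64 bytes, zero-padded: |K'| = 64.
Inner input = (K'⊕ipad) ∥ m → 64 + 20 = 84 bytes.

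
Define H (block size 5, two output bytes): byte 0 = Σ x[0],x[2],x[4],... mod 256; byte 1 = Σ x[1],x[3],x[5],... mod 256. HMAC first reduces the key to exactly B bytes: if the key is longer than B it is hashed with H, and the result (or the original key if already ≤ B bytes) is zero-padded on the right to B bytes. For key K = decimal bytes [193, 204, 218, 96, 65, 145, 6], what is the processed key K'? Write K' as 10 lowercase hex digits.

e2bd000000

|K| = 7 > B = 5, so first hash the key.
H(K): even-index sum = 482 mod 256 = 226; odd-index sum = 445 mod 256 = 189 → e2 bd.
Zero-pad H(K) = e2 bd to 5 bytes: K' = e2 bd 00 00 00.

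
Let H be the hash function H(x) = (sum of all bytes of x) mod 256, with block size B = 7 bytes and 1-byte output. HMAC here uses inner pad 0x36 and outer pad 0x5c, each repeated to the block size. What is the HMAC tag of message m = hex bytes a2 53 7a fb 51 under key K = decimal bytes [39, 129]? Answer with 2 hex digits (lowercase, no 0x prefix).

Key decimal bytes [39, 129] = 27 81 is 2 bytes ≤ B = 7; zero-pad to 7 bytes: K' = 27 81 00 00 00 00 00.
K' ⊕ ipad = 11 b7 36 36 36 36 36.  K' ⊕ opad = 7b dd 5c 5c 5c 5c 5c.
Inner input = (K'⊕ipad) ∥ m = 11 b7 36 36 36 36 36 ∥ a2 53 7a fb 51.
Inner hash: sum = 17+183+54+54+54+54+54+162+83+122+251+81 = 1169; mod 256 = 145 → 91.
Outer input = (K'⊕opad) ∥ inner = 7b dd 5c 5c 5c 5c 5c ∥ 91.
Outer hash (tag): sum = 123+221+92+92+92+92+92+145 = 949; mod 256 = 181 → b5.

b5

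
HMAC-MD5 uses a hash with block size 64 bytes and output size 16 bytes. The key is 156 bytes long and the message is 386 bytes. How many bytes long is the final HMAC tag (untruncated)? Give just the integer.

16

The tag is one MD5 digest: 16 bytes.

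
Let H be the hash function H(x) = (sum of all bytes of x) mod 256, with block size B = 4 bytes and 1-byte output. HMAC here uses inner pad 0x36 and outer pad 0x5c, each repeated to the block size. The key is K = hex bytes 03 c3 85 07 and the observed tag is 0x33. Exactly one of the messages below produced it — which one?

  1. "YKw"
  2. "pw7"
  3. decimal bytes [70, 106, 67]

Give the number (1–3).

3

Key hex bytes 03 c3 85 07 is exactly B = 4 bytes: K' = 03 c3 85 07.
K' ⊕ ipad = 35 f5 b3 31; K' ⊕ opad = 5f 9f d9 5b.
m1: inner = H(35 f5 b3 31 59 4b 77) = 29; tag = H(5f 9f d9 5b 29) = 5b
m2: inner = H(35 f5 b3 31 70 77 37) = 2c; tag = H(5f 9f d9 5b 2c) = 5e
m3: inner = H(35 f5 b3 31 46 6a 43) = 01; tag = H(5f 9f d9 5b 01) = 33 ← matches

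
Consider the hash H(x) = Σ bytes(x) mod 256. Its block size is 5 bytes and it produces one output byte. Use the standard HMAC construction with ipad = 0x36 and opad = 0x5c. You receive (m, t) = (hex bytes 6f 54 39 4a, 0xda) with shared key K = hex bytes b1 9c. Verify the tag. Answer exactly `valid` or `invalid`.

valid

Key hex bytes b1 9c is 2 bytes ≤ B = 5; zero-pad to 5 bytes: K' = b1 9c 00 00 00.
K' ⊕ ipad = 87 aa 36 36 36; K' ⊕ opad = ed c0 5c 5c 5c.
Inner hash: sum = 135+170+54+54+54+111+84+57+74 = 793; mod 256 = 25 → 19.
Outer hash (recomputed tag): sum = 237+192+92+92+92+25 = 730; mod 256 = 218 → da.
Recomputed tag = da; claimed = da → match.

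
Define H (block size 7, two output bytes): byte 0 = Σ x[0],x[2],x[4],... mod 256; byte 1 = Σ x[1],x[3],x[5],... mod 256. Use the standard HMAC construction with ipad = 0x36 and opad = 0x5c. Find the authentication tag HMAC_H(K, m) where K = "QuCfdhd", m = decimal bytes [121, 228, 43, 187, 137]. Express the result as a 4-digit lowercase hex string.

Key "QuCfdhd" = 51 75 43 66 64 68 64 is exactly B = 7 bytes: K' = 51 75 43 66 64 68 64.
K' ⊕ ipad = 67 43 75 50 52 5e 52.  K' ⊕ opad = 0d 29 1f 3a 38 34 38.
Inner input = (K'⊕ipad) ∥ m = 67 43 75 50 52 5e 52 ∥ 79 e4 2b bb 89.
Inner hash: even-index sum = 799 mod 256 = 31; odd-index sum = 542 mod 256 = 30 → 1f 1e.
Outer input = (K'⊕opad) ∥ inner = 0d 29 1f 3a 38 34 38 ∥ 1f 1e.
Outer hash (tag): even-index sum = 186 mod 256 = 186; odd-index sum = 182 mod 256 = 182 → ba b6.

bab6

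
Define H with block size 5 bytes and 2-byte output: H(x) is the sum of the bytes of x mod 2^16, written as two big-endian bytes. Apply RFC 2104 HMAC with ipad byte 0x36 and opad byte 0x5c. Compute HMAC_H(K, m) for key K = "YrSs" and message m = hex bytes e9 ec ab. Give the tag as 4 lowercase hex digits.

Key "YrSs" = 59 72 53 73 is 4 bytes ≤ B = 5; zero-pad to 5 bytes: K' = 59 72 53 73 00.
K' ⊕ ipad = 6f 44 65 45 36.  K' ⊕ opad = 05 2e 0f 2f 5c.
Inner input = (K'⊕ipad) ∥ m = 6f 44 65 45 36 ∥ e9 ec ab.
Inner hash: sum = 111+68+101+69+54+233+236+171 = 1043 → 04 13.
Outer input = (K'⊕opad) ∥ inner = 05 2e 0f 2f 5c ∥ 04 13.
Outer hash (tag): sum = 5+46+15+47+92+4+19 = 228 → 00 e4.

00e4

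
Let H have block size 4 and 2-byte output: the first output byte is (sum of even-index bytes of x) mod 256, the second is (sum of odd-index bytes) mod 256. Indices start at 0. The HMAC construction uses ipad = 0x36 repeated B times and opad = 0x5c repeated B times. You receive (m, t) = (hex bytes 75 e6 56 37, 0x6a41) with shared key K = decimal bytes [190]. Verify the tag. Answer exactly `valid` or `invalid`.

Key decimal bytes [190] = be is 1 byte ≤ B = 4; zero-pad to 4 bytes: K' = be 00 00 00.
K' ⊕ ipad = 88 36 36 36; K' ⊕ opad = e2 5c 5c 5c.
Inner hash: even-index sum = 393 mod 256 = 137; odd-index sum = 393 mod 256 = 137 → 89 89.
Outer hash (recomputed tag): even-index sum = 455 mod 256 = 199; odd-index sum = 321 mod 256 = 65 → c7 41.
Recomputed tag = c741; claimed = 6a41 → mismatch.

invalid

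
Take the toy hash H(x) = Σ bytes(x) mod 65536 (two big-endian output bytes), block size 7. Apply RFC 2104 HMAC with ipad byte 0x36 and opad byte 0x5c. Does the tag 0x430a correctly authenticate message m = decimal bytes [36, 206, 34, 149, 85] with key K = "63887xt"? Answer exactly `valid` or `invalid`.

invalid

Key "63887xt" = 36 33 38 38 37 78 74 is exactly B = 7 bytes: K' = 36 33 38 38 37 78 74.
K' ⊕ ipad = 00 05 0e 0e 01 4e 42; K' ⊕ opad = 6a 6f 64 64 6b 24 28.
Inner hash: sum = 0+5+14+14+1+78+66+36+206+34+149+85 = 688 → 02 b0.
Outer hash (recomputed tag): sum = 106+111+100+100+107+36+40+2+176 = 778 → 03 0a.
Recomputed tag = 030a; claimed = 430a → mismatch.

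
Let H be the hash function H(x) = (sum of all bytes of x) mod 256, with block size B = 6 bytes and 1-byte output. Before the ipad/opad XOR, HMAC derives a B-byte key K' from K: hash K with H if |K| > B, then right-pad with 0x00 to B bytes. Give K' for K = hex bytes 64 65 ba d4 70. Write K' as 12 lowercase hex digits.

6465bad47000

Key hex bytes 64 65 ba d4 70 is 5 bytes ≤ B = 6; zero-pad to 6 bytes: K' = 64 65 ba d4 70 00.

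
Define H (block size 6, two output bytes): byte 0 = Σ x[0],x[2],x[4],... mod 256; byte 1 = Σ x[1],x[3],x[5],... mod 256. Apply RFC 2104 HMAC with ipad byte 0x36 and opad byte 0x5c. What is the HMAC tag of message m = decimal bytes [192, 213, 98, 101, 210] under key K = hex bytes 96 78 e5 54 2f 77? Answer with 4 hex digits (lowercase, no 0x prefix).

7682

Key hex bytes 96 78 e5 54 2f 77 is exactly B = 6 bytes: K' = 96 78 e5 54 2f 77.
K' ⊕ ipad = a0 4e d3 62 19 41.  K' ⊕ opad = ca 24 b9 08 73 2b.
Inner input = (K'⊕ipad) ∥ m = a0 4e d3 62 19 41 ∥ c0 d5 62 65 d2.
Inner hash: even-index sum = 896 mod 256 = 128; odd-index sum = 555 mod 256 = 43 → 80 2b.
Outer input = (K'⊕opad) ∥ inner = ca 24 b9 08 73 2b ∥ 80 2b.
Outer hash (tag): even-index sum = 630 mod 256 = 118; odd-index sum = 130 mod 256 = 130 → 76 82.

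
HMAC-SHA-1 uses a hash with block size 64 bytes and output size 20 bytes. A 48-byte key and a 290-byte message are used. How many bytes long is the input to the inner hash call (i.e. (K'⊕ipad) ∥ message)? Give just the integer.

Key is 48 ≤ 64 bytes, zero-padded: |K'| = 64.
Inner input = (K'⊕ipad) ∥ m → 64 + 290 = 354 bytes.

354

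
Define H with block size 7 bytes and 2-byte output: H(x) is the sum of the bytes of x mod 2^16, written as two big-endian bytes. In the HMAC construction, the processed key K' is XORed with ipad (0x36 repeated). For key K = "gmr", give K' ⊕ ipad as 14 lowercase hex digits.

Key "gmr" = 67 6d 72 is 3 bytes ≤ B = 7; zero-pad to 7 bytes: K' = 67 6d 72 00 00 00 00.
XOR each byte with 0x36: 67⊕36=51, 6d⊕36=5b, 72⊕36=44, 00⊕36=36, 00⊕36=36, 00⊕36=36, 00⊕36=36.

515b4436363636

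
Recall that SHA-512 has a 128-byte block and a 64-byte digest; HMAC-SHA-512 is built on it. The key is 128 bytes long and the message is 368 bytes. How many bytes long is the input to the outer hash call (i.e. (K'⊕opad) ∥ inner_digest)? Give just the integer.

Key is 128 ≤ 128 bytes, zero-padded: |K'| = 128.
Outer input = (K'⊕opad) ∥ H(inner) → 128 + 64 = 192 bytes.

192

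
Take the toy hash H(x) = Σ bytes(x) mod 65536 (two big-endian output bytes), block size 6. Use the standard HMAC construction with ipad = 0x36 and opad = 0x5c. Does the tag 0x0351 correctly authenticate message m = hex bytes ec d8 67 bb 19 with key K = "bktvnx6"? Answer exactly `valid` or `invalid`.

valid

Key "bktvnx6" = 62 6b 74 76 6e 78 36 is 7 bytes > B = 6, so hash it first: H(key) = 02 d3, then zero-pad to 6 bytes: K' = 02 d3 00 00 00 00.
K' ⊕ ipad = 34 e5 36 36 36 36; K' ⊕ opad = 5e 8f 5c 5c 5c 5c.
Inner hash: sum = 52+229+54+54+54+54+236+216+103+187+25 = 1264 → 04 f0.
Outer hash (recomputed tag): sum = 94+143+92+92+92+92+4+240 = 849 → 03 51.
Recomputed tag = 0351; claimed = 0351 → match.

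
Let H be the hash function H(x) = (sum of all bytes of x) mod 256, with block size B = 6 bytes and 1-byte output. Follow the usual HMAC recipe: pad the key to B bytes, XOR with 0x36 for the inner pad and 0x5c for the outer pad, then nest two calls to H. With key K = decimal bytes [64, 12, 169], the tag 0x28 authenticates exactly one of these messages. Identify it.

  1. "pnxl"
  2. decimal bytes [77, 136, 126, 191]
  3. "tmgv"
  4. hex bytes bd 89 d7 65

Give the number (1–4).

Key decimal bytes [64, 12, 169] = 40 0c a9 is 3 bytes ≤ B = 6; zero-pad to 6 bytes: K' = 40 0c a9 00 00 00.
K' ⊕ ipad = 76 3a 9f 36 36 36; K' ⊕ opad = 1c 50 f5 5c 5c 5c.
m1: inner = H(76 3a 9f 36 36 36 70 6e 78 6c) = b3; tag = H(1c 50 f5 5c 5c 5c b3) = 28 ← matches
m2: inner = H(76 3a 9f 36 36 36 4d 88 7e bf) = 03; tag = H(1c 50 f5 5c 5c 5c 03) = 78
m3: inner = H(76 3a 9f 36 36 36 74 6d 67 76) = af; tag = H(1c 50 f5 5c 5c 5c af) = 24
m4: inner = H(76 3a 9f 36 36 36 bd 89 d7 65) = 73; tag = H(1c 50 f5 5c 5c 5c 73) = e8

1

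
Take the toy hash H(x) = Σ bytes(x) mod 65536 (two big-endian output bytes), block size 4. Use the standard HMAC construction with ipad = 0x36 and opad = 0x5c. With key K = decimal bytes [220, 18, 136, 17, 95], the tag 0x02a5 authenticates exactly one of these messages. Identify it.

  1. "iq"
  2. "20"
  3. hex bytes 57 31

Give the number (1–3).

2

Key decimal bytes [220, 18, 136, 17, 95] = dc 12 88 11 5f is 5 bytes > B = 4, so hash it first: H(key) = 01 e6, then zero-pad to 4 bytes: K' = 01 e6 00 00.
K' ⊕ ipad = 37 d0 36 36; K' ⊕ opad = 5d ba 5c 5c.
m1: inner = H(37 d0 36 36 69 71) = 02 4d; tag = H(5d ba 5c 5c 02 4d) = 021e
m2: inner = H(37 d0 36 36 32 30) = 01 d5; tag = H(5d ba 5c 5c 01 d5) = 02a5 ← matches
m3: inner = H(37 d0 36 36 57 31) = 01 fb; tag = H(5d ba 5c 5c 01 fb) = 02cb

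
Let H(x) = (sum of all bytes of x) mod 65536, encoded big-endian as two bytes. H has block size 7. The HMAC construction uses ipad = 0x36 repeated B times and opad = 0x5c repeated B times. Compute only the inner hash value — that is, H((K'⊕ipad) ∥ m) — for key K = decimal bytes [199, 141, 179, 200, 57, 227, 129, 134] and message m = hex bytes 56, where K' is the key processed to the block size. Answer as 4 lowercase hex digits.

Key decimal bytes [199, 141, 179, 200, 57, 227, 129, 134] = c7 8d b3 c8 39 e3 81 86 is 8 bytes > B = 7, so hash it first: H(key) = 04 f2, then zero-pad to 7 bytes: K' = 04 f2 00 00 00 00 00.
K' ⊕ ipad = 32 c4 36 36 36 36 36.
Inner input = 32 c4 36 36 36 36 36 ∥ 56.
Inner hash: sum = 50+196+54+54+54+54+54+86 = 602 → 02 5a.

025a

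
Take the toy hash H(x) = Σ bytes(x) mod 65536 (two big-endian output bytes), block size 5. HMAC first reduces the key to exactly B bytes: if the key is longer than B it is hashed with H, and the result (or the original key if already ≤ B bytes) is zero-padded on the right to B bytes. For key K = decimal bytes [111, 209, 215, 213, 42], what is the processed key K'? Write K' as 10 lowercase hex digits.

6fd1d7d52a

Key decimal bytes [111, 209, 215, 213, 42] = 6f d1 d7 d5 2a is exactly B = 5 bytes: K' = 6f d1 d7 d5 2a.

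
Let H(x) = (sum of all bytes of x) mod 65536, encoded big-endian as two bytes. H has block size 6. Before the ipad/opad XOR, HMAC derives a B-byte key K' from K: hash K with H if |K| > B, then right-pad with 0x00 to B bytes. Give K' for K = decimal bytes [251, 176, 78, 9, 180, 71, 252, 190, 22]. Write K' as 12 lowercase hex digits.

|K| = 9 > B = 6, so first hash the key.
H(K): sum = 251+176+78+9+180+71+252+190+22 = 1229 → 04 cd.
Zero-pad H(K) = 04 cd to 6 bytes: K' = 04 cd 00 00 00 00.

04cd00000000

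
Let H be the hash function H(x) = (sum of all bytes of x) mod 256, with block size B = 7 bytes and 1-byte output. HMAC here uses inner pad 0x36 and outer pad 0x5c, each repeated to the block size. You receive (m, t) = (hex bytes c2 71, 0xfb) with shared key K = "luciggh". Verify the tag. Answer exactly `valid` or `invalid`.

valid

Key "luciggh" = 6c 75 63 69 67 67 68 is exactly B = 7 bytes: K' = 6c 75 63 69 67 67 68.
K' ⊕ ipad = 5a 43 55 5f 51 51 5e; K' ⊕ opad = 30 29 3f 35 3b 3b 34.
Inner hash: sum = 90+67+85+95+81+81+94+194+113 = 900; mod 256 = 132 → 84.
Outer hash (recomputed tag): sum = 48+41+63+53+59+59+52+132 = 507; mod 256 = 251 → fb.
Recomputed tag = fb; claimed = fb → match.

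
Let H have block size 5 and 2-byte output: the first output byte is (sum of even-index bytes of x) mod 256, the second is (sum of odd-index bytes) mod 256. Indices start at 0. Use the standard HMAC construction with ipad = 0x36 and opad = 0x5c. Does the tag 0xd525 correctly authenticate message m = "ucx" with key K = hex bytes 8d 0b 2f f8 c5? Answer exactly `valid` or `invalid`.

Key hex bytes 8d 0b 2f f8 c5 is exactly B = 5 bytes: K' = 8d 0b 2f f8 c5.
K' ⊕ ipad = bb 3d 19 ce f3; K' ⊕ opad = d1 57 73 a4 99.
Inner hash: even-index sum = 554 mod 256 = 42; odd-index sum = 504 mod 256 = 248 → 2a f8.
Outer hash (recomputed tag): even-index sum = 725 mod 256 = 213; odd-index sum = 293 mod 256 = 37 → d5 25.
Recomputed tag = d525; claimed = d525 → match.

valid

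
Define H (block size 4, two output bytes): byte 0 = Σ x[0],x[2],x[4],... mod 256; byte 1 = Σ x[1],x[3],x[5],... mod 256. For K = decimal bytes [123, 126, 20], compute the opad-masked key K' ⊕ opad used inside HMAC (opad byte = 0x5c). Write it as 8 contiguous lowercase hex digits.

2722485c

Key decimal bytes [123, 126, 20] = 7b 7e 14 is 3 bytes ≤ B = 4; zero-pad to 4 bytes: K' = 7b 7e 14 00.
XOR each byte with 0x5c: 7b⊕5c=27, 7e⊕5c=22, 14⊕5c=48, 00⊕5c=5c.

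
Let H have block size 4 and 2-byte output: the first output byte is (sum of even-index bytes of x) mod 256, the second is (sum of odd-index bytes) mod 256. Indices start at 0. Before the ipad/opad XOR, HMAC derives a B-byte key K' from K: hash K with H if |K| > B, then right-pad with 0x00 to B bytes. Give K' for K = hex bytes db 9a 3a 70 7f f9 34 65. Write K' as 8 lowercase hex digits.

c8680000

|K| = 8 > B = 4, so first hash the key.
H(K): even-index sum = 456 mod 256 = 200; odd-index sum = 616 mod 256 = 104 → c8 68.
Zero-pad H(K) = c8 68 to 4 bytes: K' = c8 68 00 00.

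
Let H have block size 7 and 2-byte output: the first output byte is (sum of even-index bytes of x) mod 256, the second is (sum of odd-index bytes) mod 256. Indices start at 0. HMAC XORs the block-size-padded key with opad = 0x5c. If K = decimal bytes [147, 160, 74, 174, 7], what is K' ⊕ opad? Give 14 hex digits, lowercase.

Key decimal bytes [147, 160, 74, 174, 7] = 93 a0 4a ae 07 is 5 bytes ≤ B = 7; zero-pad to 7 bytes: K' = 93 a0 4a ae 07 00 00.
XOR each byte with 0x5c: 93⊕5c=cf, a0⊕5c=fc, 4a⊕5c=16, ae⊕5c=f2, 07⊕5c=5b, 00⊕5c=5c, 00⊕5c=5c.

cffc16f25b5c5c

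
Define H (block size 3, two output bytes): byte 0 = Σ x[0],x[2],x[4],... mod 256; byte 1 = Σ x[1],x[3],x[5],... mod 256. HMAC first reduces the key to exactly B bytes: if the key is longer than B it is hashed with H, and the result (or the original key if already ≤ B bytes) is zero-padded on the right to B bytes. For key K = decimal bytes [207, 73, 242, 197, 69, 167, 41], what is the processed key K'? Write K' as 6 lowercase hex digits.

2fb500

|K| = 7 > B = 3, so first hash the key.
H(K): even-index sum = 559 mod 256 = 47; odd-index sum = 437 mod 256 = 181 → 2f b5.
Zero-pad H(K) = 2f b5 to 3 bytes: K' = 2f b5 00.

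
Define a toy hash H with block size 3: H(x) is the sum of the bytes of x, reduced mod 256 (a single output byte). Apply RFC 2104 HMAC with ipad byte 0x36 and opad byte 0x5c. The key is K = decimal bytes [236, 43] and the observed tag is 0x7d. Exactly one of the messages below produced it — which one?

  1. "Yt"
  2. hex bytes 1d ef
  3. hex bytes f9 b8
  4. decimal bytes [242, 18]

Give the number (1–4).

Key decimal bytes [236, 43] = ec 2b is 2 bytes ≤ B = 3; zero-pad to 3 bytes: K' = ec 2b 00.
K' ⊕ ipad = da 1d 36; K' ⊕ opad = b0 77 5c.
m1: inner = H(da 1d 36 59 74) = fa; tag = H(b0 77 5c fa) = 7d ← matches
m2: inner = H(da 1d 36 1d ef) = 39; tag = H(b0 77 5c 39) = bc
m3: inner = H(da 1d 36 f9 b8) = de; tag = H(b0 77 5c de) = 61
m4: inner = H(da 1d 36 f2 12) = 31; tag = H(b0 77 5c 31) = b4

1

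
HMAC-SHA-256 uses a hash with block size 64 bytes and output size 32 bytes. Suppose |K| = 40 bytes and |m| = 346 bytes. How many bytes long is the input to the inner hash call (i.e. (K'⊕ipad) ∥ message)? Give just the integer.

Key is 40 ≤ 64 bytes, zero-padded: |K'| = 64.
Inner input = (K'⊕ipad) ∥ m → 64 + 346 = 410 bytes.

410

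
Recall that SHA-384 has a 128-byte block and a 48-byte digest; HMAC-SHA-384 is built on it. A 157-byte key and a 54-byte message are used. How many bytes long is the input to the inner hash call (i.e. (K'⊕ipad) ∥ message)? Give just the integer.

182

Key is 157 > 128 bytes, so it is hashed to 48 bytes then zero-padded to 128: |K'| = 128.
Inner input = (K'⊕ipad) ∥ m → 128 + 54 = 182 bytes.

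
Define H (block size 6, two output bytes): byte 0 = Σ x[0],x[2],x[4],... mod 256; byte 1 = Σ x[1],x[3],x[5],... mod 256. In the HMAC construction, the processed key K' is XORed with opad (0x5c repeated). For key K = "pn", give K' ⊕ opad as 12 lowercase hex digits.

2c325c5c5c5c

Key "pn" = 70 6e is 2 bytes ≤ B = 6; zero-pad to 6 bytes: K' = 70 6e 00 00 00 00.
XOR each byte with 0x5c: 70⊕5c=2c, 6e⊕5c=32, 00⊕5c=5c, 00⊕5c=5c, 00⊕5c=5c, 00⊕5c=5c.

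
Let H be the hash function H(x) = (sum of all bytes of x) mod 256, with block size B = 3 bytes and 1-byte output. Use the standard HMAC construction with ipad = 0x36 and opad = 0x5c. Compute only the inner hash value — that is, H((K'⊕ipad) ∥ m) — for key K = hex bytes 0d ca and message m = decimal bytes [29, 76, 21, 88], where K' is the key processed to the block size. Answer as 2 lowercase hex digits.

Key hex bytes 0d ca is 2 bytes ≤ B = 3; zero-pad to 3 bytes: K' = 0d ca 00.
K' ⊕ ipad = 3b fc 36.
Inner input = 3b fc 36 ∥ 1d 4c 15 58.
Inner hash: sum = 59+252+54+29+76+21+88 = 579; mod 256 = 67 → 43.

43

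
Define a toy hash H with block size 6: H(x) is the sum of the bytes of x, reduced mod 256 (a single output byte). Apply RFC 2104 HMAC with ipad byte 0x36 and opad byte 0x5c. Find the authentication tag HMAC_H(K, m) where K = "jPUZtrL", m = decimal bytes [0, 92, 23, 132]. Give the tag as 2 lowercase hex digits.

Key "jPUZtrL" = 6a 50 55 5a 74 72 4c is 7 bytes > B = 6, so hash it first: H(key) = 9b, then zero-pad to 6 bytes: K' = 9b 00 00 00 00 00.
K' ⊕ ipad = ad 36 36 36 36 36.  K' ⊕ opad = c7 5c 5c 5c 5c 5c.
Inner input = (K'⊕ipad) ∥ m = ad 36 36 36 36 36 ∥ 00 5c 17 84.
Inner hash: sum = 173+54+54+54+54+54+0+92+23+132 = 690; mod 256 = 178 → b2.
Outer input = (K'⊕opad) ∥ inner = c7 5c 5c 5c 5c 5c ∥ b2.
Outer hash (tag): sum = 199+92+92+92+92+92+178 = 837; mod 256 = 69 → 45.

45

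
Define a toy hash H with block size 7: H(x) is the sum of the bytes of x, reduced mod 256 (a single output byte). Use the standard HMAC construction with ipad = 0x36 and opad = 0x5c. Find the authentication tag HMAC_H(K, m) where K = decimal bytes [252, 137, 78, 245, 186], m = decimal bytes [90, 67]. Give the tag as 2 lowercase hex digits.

27

Key decimal bytes [252, 137, 78, 245, 186] = fc 89 4e f5 ba is 5 bytes ≤ B = 7; zero-pad to 7 bytes: K' = fc 89 4e f5 ba 00 00.
K' ⊕ ipad = ca bf 78 c3 8c 36 36.  K' ⊕ opad = a0 d5 12 a9 e6 5c 5c.
Inner input = (K'⊕ipad) ∥ m = ca bf 78 c3 8c 36 36 ∥ 5a 43.
Inner hash: sum = 202+191+120+195+140+54+54+90+67 = 1113; mod 256 = 89 → 59.
Outer input = (K'⊕opad) ∥ inner = a0 d5 12 a9 e6 5c 5c ∥ 59.
Outer hash (tag): sum = 160+213+18+169+230+92+92+89 = 1063; mod 256 = 39 → 27.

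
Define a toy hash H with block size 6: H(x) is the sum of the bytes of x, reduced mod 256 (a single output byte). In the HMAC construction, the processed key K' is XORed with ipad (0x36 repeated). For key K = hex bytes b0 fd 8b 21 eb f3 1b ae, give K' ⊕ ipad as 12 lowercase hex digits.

Key hex bytes b0 fd 8b 21 eb f3 1b ae is 8 bytes > B = 6, so hash it first: H(key) = 00, then zero-pad to 6 bytes: K' = 00 00 00 00 00 00.
XOR each byte with 0x36: 00⊕36=36, 00⊕36=36, 00⊕36=36, 00⊕36=36, 00⊕36=36, 00⊕36=36.

363636363636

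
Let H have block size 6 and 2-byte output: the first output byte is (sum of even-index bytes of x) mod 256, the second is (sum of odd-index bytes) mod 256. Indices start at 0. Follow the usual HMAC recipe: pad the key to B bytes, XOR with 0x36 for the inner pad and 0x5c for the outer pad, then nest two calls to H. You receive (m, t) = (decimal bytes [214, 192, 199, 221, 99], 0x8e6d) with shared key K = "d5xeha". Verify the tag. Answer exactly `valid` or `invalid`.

Key "d5xeha" = 64 35 78 65 68 61 is exactly B = 6 bytes: K' = 64 35 78 65 68 61.
K' ⊕ ipad = 52 03 4e 53 5e 57; K' ⊕ opad = 38 69 24 39 34 3d.
Inner hash: even-index sum = 766 mod 256 = 254; odd-index sum = 586 mod 256 = 74 → fe 4a.
Outer hash (recomputed tag): even-index sum = 398 mod 256 = 142; odd-index sum = 297 mod 256 = 41 → 8e 29.
Recomputed tag = 8e29; claimed = 8e6d → mismatch.

invalid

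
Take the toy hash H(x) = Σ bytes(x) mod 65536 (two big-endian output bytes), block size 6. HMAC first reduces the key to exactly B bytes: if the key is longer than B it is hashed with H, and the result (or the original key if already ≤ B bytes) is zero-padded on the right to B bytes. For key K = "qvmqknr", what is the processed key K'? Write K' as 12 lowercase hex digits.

|K| = 7 > B = 6, so first hash the key.
H(K): sum = 113+118+109+113+107+110+114 = 784 → 03 10.
Zero-pad H(K) = 03 10 to 6 bytes: K' = 03 10 00 00 00 00.

031000000000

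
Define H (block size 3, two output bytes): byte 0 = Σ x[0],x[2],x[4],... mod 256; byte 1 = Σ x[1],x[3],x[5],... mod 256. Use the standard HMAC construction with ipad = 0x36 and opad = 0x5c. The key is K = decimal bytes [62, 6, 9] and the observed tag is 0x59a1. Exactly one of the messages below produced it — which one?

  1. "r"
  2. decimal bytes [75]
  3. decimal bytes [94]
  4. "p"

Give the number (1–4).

1

Key decimal bytes [62, 6, 9] = 3e 06 09 is exactly B = 3 bytes: K' = 3e 06 09.
K' ⊕ ipad = 08 30 3f; K' ⊕ opad = 62 5a 55.
m1: inner = H(08 30 3f 72) = 47 a2; tag = H(62 5a 55 47 a2) = 59a1 ← matches
m2: inner = H(08 30 3f 4b) = 47 7b; tag = H(62 5a 55 47 7b) = 32a1
m3: inner = H(08 30 3f 5e) = 47 8e; tag = H(62 5a 55 47 8e) = 45a1
m4: inner = H(08 30 3f 70) = 47 a0; tag = H(62 5a 55 47 a0) = 57a1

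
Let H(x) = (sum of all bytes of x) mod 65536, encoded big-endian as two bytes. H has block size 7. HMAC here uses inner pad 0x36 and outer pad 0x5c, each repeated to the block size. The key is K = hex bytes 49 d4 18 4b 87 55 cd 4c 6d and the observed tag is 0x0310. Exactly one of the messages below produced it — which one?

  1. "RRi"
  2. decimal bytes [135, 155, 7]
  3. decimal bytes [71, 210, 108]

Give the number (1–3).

1

Key hex bytes 49 d4 18 4b 87 55 cd 4c 6d is 9 bytes > B = 7, so hash it first: H(key) = 03 e2, then zero-pad to 7 bytes: K' = 03 e2 00 00 00 00 00.
K' ⊕ ipad = 35 d4 36 36 36 36 36; K' ⊕ opad = 5f be 5c 5c 5c 5c 5c.
m1: inner = H(35 d4 36 36 36 36 36 52 52 69) = 03 24; tag = H(5f be 5c 5c 5c 5c 5c 03 24) = 0310 ← matches
m2: inner = H(35 d4 36 36 36 36 36 87 9b 07) = 03 40; tag = H(5f be 5c 5c 5c 5c 5c 03 40) = 032c
m3: inner = H(35 d4 36 36 36 36 36 47 d2 6c) = 03 9c; tag = H(5f be 5c 5c 5c 5c 5c 03 9c) = 0388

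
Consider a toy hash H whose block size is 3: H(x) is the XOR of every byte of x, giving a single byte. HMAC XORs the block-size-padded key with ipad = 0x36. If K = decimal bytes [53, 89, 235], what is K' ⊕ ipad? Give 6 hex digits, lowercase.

Key decimal bytes [53, 89, 235] = 35 59 eb is exactly B = 3 bytes: K' = 35 59 eb.
XOR each byte with 0x36: 35⊕36=03, 59⊕36=6f, eb⊕36=dd.

036fdd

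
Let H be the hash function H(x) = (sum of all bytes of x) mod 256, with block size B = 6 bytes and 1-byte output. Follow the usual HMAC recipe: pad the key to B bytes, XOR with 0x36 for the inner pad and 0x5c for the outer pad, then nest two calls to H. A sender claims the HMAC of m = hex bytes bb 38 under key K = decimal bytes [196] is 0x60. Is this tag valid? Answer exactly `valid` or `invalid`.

Key decimal bytes [196] = c4 is 1 byte ≤ B = 6; zero-pad to 6 bytes: K' = c4 00 00 00 00 00.
K' ⊕ ipad = f2 36 36 36 36 36; K' ⊕ opad = 98 5c 5c 5c 5c 5c.
Inner hash: sum = 242+54+54+54+54+54+187+56 = 755; mod 256 = 243 → f3.
Outer hash (recomputed tag): sum = 152+92+92+92+92+92+243 = 855; mod 256 = 87 → 57.
Recomputed tag = 57; claimed = 60 → mismatch.

invalid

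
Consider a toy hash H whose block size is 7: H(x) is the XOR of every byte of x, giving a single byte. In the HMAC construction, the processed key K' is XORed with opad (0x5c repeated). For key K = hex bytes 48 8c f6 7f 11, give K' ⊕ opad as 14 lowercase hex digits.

14d0aa234d5c5c

Key hex bytes 48 8c f6 7f 11 is 5 bytes ≤ B = 7; zero-pad to 7 bytes: K' = 48 8c f6 7f 11 00 00.
XOR each byte with 0x5c: 48⊕5c=14, 8c⊕5c=d0, f6⊕5c=aa, 7f⊕5c=23, 11⊕5c=4d, 00⊕5c=5c, 00⊕5c=5c.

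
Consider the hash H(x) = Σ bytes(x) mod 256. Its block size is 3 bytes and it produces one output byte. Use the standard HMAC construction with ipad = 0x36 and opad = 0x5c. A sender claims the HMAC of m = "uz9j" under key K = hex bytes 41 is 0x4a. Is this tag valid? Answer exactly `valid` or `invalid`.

Key hex bytes 41 is 1 byte ≤ B = 3; zero-pad to 3 bytes: K' = 41 00 00.
K' ⊕ ipad = 77 36 36; K' ⊕ opad = 1d 5c 5c.
Inner hash: sum = 119+54+54+117+122+57+106 = 629; mod 256 = 117 → 75.
Outer hash (recomputed tag): sum = 29+92+92+117 = 330; mod 256 = 74 → 4a.
Recomputed tag = 4a; claimed = 4a → match.

valid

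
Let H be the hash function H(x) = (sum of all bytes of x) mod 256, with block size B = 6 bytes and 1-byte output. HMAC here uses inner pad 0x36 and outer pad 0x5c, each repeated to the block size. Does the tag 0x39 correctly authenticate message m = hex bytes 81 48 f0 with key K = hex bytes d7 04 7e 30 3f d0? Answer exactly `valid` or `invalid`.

Key hex bytes d7 04 7e 30 3f d0 is exactly B = 6 bytes: K' = d7 04 7e 30 3f d0.
K' ⊕ ipad = e1 32 48 06 09 e6; K' ⊕ opad = 8b 58 22 6c 63 8c.
Inner hash: sum = 225+50+72+6+9+230+129+72+240 = 1033; mod 256 = 9 → 09.
Outer hash (recomputed tag): sum = 139+88+34+108+99+140+9 = 617; mod 256 = 105 → 69.
Recomputed tag = 69; claimed = 39 → mismatch.

invalid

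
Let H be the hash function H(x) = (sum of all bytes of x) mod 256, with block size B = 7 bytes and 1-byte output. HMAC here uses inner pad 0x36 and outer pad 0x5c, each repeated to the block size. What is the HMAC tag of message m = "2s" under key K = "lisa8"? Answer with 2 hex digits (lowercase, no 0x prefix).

61

Key "lisa8" = 6c 69 73 61 38 is 5 bytes ≤ B = 7; zero-pad to 7 bytes: K' = 6c 69 73 61 38 00 00.
K' ⊕ ipad = 5a 5f 45 57 0e 36 36.  K' ⊕ opad = 30 35 2f 3d 64 5c 5c.
Inner input = (K'⊕ipad) ∥ m = 5a 5f 45 57 0e 36 36 ∥ 32 73.
Inner hash: sum = 90+95+69+87+14+54+54+50+115 = 628; mod 256 = 116 → 74.
Outer input = (K'⊕opad) ∥ inner = 30 35 2f 3d 64 5c 5c ∥ 74.
Outer hash (tag): sum = 48+53+47+61+100+92+92+116 = 609; mod 256 = 97 → 61.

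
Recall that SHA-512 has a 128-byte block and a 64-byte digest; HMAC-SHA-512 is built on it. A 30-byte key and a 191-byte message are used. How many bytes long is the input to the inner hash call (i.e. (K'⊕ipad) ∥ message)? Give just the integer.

319

Key is 30 ≤ 128 bytes, zero-padded: |K'| = 128.
Inner input = (K'⊕ipad) ∥ m → 128 + 191 = 319 bytes.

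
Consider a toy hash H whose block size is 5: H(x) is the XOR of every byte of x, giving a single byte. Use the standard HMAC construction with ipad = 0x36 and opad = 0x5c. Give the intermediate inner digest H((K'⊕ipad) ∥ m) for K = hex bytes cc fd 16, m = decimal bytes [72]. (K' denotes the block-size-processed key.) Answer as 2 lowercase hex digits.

Key hex bytes cc fd 16 is 3 bytes ≤ B = 5; zero-pad to 5 bytes: K' = cc fd 16 00 00.
K' ⊕ ipad = fa cb 20 36 36.
Inner input = fa cb 20 36 36 ∥ 48.
Inner hash: XOR fa⊕cb⊕20⊕36⊕36⊕48 = 59.

59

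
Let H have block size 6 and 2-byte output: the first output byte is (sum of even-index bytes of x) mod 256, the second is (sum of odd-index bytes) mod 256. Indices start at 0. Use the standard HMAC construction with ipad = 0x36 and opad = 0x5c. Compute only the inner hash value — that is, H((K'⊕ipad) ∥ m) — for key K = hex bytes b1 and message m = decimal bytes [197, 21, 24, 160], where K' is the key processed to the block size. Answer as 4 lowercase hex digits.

d057

Key hex bytes b1 is 1 byte ≤ B = 6; zero-pad to 6 bytes: K' = b1 00 00 00 00 00.
K' ⊕ ipad = 87 36 36 36 36 36.
Inner input = 87 36 36 36 36 36 ∥ c5 15 18 a0.
Inner hash: even-index sum = 464 mod 256 = 208; odd-index sum = 343 mod 256 = 87 → d0 57.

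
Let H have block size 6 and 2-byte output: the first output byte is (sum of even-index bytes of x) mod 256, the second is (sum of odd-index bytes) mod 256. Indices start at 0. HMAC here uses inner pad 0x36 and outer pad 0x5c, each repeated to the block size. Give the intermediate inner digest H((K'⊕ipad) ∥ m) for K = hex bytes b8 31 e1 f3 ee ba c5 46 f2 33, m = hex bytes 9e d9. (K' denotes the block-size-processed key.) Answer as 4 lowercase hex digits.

Key hex bytes b8 31 e1 f3 ee ba c5 46 f2 33 is 10 bytes > B = 6, so hash it first: H(key) = 3e 57, then zero-pad to 6 bytes: K' = 3e 57 00 00 00 00.
K' ⊕ ipad = 08 61 36 36 36 36.
Inner input = 08 61 36 36 36 36 ∥ 9e d9.
Inner hash: even-index sum = 274 mod 256 = 18; odd-index sum = 422 mod 256 = 166 → 12 a6.

12a6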